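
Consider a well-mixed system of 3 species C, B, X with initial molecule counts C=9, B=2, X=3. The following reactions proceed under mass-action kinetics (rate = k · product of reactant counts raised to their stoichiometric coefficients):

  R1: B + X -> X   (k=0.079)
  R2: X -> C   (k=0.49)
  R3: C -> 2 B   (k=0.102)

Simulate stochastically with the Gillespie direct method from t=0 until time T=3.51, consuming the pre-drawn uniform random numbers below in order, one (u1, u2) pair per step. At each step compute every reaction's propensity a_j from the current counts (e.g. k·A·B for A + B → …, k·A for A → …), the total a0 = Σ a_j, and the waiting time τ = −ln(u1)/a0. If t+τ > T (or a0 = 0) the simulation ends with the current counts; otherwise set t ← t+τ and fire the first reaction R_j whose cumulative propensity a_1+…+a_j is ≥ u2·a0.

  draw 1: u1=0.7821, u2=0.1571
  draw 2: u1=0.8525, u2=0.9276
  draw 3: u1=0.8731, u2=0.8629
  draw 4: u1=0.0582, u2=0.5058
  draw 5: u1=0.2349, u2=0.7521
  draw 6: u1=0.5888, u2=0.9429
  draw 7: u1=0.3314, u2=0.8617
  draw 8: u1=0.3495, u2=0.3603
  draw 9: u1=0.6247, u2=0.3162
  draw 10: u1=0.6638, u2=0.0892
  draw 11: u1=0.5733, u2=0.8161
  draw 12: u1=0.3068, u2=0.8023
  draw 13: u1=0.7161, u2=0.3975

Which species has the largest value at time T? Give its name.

t=0.000: C=9 B=2 X=3
Draw 1: a1=0.474, a2=1.470, a3=0.918, a0=2.862; τ=−ln(0.7821)/2.862=0.086 → t=0.086; u2·a0=0.1571·2.862=0.450 ≤ a1=0.474 → R1 fires; C=9 B=1 X=3
Draw 2: a1=0.237, a2=1.470, a3=0.918, a0=2.625; τ=−ln(0.8525)/2.625=0.061 → t=0.147; u2·a0=0.9276·2.625=2.435; a1+a2=1.707 < 2.435 ≤ a1+…+a3=2.625 → R3 fires; C=8 B=3 X=3
Draw 3: a1=0.711, a2=1.470, a3=0.816, a0=2.997; τ=−ln(0.8731)/2.997=0.045 → t=0.192; u2·a0=0.8629·2.997=2.586; a1+a2=2.181 < 2.586 ≤ a1+…+a3=2.997 → R3 fires; C=7 B=5 X=3
Draw 4: a1=1.185, a2=1.470, a3=0.714, a0=3.369; τ=−ln(0.0582)/3.369=0.844 → t=1.036; u2·a0=0.5058·3.369=1.704; a1=1.185 < 1.704 ≤ a1+a2=2.655 → R2 fires; C=8 B=5 X=2
Draw 5: a1=0.790, a2=0.980, a3=0.816, a0=2.586; τ=−ln(0.2349)/2.586=0.560 → t=1.596; u2·a0=0.7521·2.586=1.945; a1+a2=1.770 < 1.945 ≤ a1+…+a3=2.586 → R3 fires; C=7 B=7 X=2
Draw 6: a1=1.106, a2=0.980, a3=0.714, a0=2.800; τ=−ln(0.5888)/2.800=0.189 → t=1.785; u2·a0=0.9429·2.800=2.640; a1+a2=2.086 < 2.640 ≤ a1+…+a3=2.800 → R3 fires; C=6 B=9 X=2
Draw 7: a1=1.422, a2=0.980, a3=0.612, a0=3.014; τ=−ln(0.3314)/3.014=0.366 → t=2.152; u2·a0=0.8617·3.014=2.597; a1+a2=2.402 < 2.597 ≤ a1+…+a3=3.014 → R3 fires; C=5 B=11 X=2
Draw 8: a1=1.738, a2=0.980, a3=0.510, a0=3.228; τ=−ln(0.3495)/3.228=0.326 → t=2.478; u2·a0=0.3603·3.228=1.163 ≤ a1=1.738 → R1 fires; C=5 B=10 X=2
Draw 9: a1=1.580, a2=0.980, a3=0.510, a0=3.070; τ=−ln(0.6247)/3.070=0.153 → t=2.631; u2·a0=0.3162·3.070=0.971 ≤ a1=1.580 → R1 fires; C=5 B=9 X=2
Draw 10: a1=1.422, a2=0.980, a3=0.510, a0=2.912; τ=−ln(0.6638)/2.912=0.141 → t=2.771; u2·a0=0.0892·2.912=0.260 ≤ a1=1.422 → R1 fires; C=5 B=8 X=2
Draw 11: a1=1.264, a2=0.980, a3=0.510, a0=2.754; τ=−ln(0.5733)/2.754=0.202 → t=2.973; u2·a0=0.8161·2.754=2.248; a1+a2=2.244 < 2.248 ≤ a1+…+a3=2.754 → R3 fires; C=4 B=10 X=2
Draw 12: a1=1.580, a2=0.980, a3=0.408, a0=2.968; τ=−ln(0.3068)/2.968=0.398 → t=3.372; u2·a0=0.8023·2.968=2.381; a1=1.580 < 2.381 ≤ a1+a2=2.560 → R2 fires; C=5 B=10 X=1
Draw 13: a1=0.790, a2=0.490, a3=0.510, a0=1.790; τ=−ln(0.7161)/1.790=0.187 → t=3.558 > T=3.51: stop.
At T=3.51: C=5 B=10 X=1; the largest is B.

Dominant species at T: B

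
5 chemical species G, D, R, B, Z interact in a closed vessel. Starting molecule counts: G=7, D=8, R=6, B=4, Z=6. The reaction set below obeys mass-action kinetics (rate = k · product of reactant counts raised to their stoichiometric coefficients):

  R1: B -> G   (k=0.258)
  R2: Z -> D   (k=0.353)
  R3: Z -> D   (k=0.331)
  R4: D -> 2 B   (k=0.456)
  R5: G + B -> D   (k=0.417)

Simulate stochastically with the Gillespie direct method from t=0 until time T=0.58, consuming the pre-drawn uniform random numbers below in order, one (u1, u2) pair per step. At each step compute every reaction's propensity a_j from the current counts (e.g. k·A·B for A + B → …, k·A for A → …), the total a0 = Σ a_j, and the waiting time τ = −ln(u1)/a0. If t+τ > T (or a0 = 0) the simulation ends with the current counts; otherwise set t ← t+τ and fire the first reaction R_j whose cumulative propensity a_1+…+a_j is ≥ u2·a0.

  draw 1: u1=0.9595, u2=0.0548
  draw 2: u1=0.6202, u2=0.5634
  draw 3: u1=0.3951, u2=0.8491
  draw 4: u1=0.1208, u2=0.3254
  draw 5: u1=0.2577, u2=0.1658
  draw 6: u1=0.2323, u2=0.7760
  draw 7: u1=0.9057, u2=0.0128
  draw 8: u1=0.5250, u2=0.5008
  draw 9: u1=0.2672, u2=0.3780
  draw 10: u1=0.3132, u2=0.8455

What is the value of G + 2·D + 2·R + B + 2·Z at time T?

Check how each reaction changes W = G + 2·D + 2·R + B + 2·Z (weight of products minus weight of reactants):
R1: B -> G: (1·1) − (1·1) = 1 − 1 = 0
R2: Z -> D: (2·1) − (2·1) = 2 − 2 = 0
R3: Z -> D: (2·1) − (2·1) = 2 − 2 = 0
R4: D -> 2 B: (1·2) − (2·1) = 2 − 2 = 0
R5: G + B -> D: (2·1) − (1·1 + 1·1) = 2 − 2 = 0
Every reaction leaves W unchanged, so W is conserved and no simulation is needed: W(T) = W(0) = 7 + 2·8 + 2·6 + 4 + 2·6 = 51

Value at T = 51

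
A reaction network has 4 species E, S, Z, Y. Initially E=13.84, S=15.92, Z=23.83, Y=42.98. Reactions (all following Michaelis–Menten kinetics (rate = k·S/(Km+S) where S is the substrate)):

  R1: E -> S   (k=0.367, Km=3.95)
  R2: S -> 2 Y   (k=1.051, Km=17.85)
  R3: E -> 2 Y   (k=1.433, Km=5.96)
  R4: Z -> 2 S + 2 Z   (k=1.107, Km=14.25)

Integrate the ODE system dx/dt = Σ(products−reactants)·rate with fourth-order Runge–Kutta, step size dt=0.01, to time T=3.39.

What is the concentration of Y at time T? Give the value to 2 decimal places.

Y at T = 52.97

RK4 with dt=0.01: 339 steps to T=3.39. Trajectory (selected grid times):
t=0.00: E=13.84 S=15.92 Z=23.83 Y=42.98
t=0.38: E=13.35 S=16.37 Z=24.09 Y=44.12
t=0.75: E=12.88 S=16.80 Z=24.35 Y=45.22
t=1.13: E=12.41 S=17.24 Z=24.62 Y=46.35
t=1.51: E=11.94 S=17.68 Z=24.88 Y=47.48
t=1.88: E=11.48 S=18.11 Z=25.15 Y=48.57
t=2.26: E=11.03 S=18.55 Z=25.41 Y=49.69
t=2.64: E=10.57 S=18.99 Z=25.68 Y=50.80
t=3.01: E=10.14 S=19.41 Z=25.95 Y=51.87
t=3.39: E=9.70 S=19.85 Z=26.22 Y=52.97
Read off Y at T=3.39: 52.97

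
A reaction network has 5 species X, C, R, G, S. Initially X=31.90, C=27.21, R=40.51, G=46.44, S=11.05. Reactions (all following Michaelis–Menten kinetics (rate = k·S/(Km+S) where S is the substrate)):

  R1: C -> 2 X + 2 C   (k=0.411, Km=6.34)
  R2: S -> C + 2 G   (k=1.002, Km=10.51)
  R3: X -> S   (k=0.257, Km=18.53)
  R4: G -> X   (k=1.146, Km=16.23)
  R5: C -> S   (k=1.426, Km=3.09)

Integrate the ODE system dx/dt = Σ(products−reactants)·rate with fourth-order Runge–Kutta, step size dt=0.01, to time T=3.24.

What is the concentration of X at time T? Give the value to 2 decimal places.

X at T = 36.27

RK4 with dt=0.01: 324 steps to T=3.24. Trajectory (selected grid times):
t=0.00: X=31.90 C=27.21 R=40.51 G=46.44 S=11.05
t=0.36: X=32.39 C=27.06 R=40.51 G=46.51 S=11.38
t=0.72: X=32.87 C=26.90 R=40.51 G=46.58 S=11.71
t=1.08: X=33.36 C=26.75 R=40.51 G=46.66 S=12.04
t=1.44: X=33.85 C=26.61 R=40.51 G=46.74 S=12.37
t=1.80: X=34.33 C=26.46 R=40.51 G=46.82 S=12.69
t=2.16: X=34.82 C=26.32 R=40.51 G=46.91 S=13.01
t=2.52: X=35.30 C=26.18 R=40.51 G=47.01 S=13.33
t=2.88: X=35.78 C=26.04 R=40.51 G=47.11 S=13.65
t=3.24: X=36.27 C=25.91 R=40.51 G=47.21 S=13.96
Read off X at T=3.24: 36.27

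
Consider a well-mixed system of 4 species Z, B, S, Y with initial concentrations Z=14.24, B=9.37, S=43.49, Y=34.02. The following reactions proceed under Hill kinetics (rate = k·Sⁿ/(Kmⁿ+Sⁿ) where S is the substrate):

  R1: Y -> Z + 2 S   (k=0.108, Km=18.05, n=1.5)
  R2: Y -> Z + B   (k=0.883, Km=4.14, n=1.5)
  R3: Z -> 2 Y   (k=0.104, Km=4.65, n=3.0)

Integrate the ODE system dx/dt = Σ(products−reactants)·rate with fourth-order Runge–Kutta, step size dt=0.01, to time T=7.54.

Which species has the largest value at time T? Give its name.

Dominant species at T: S

RK4 with dt=0.01: 754 steps to T=7.54. Trajectory (selected grid times):
t=0.00: Z=14.24 B=9.37 S=43.49 Y=34.02
t=0.84: Z=14.93 B=10.08 S=43.62 Y=33.41
t=1.68: Z=15.62 B=10.79 S=43.75 Y=32.81
t=2.51: Z=16.30 B=11.49 S=43.88 Y=32.21
t=3.35: Z=16.99 B=12.20 S=44.00 Y=31.61
t=4.19: Z=17.67 B=12.91 S=44.13 Y=31.01
t=5.03: Z=18.36 B=13.62 S=44.26 Y=30.41
t=5.86: Z=19.03 B=14.31 S=44.38 Y=29.83
t=6.70: Z=19.71 B=15.02 S=44.50 Y=29.23
t=7.54: Z=20.39 B=15.72 S=44.62 Y=28.64
At T=7.54: Z=20.39 B=15.72 S=44.62 Y=28.64; the largest is S.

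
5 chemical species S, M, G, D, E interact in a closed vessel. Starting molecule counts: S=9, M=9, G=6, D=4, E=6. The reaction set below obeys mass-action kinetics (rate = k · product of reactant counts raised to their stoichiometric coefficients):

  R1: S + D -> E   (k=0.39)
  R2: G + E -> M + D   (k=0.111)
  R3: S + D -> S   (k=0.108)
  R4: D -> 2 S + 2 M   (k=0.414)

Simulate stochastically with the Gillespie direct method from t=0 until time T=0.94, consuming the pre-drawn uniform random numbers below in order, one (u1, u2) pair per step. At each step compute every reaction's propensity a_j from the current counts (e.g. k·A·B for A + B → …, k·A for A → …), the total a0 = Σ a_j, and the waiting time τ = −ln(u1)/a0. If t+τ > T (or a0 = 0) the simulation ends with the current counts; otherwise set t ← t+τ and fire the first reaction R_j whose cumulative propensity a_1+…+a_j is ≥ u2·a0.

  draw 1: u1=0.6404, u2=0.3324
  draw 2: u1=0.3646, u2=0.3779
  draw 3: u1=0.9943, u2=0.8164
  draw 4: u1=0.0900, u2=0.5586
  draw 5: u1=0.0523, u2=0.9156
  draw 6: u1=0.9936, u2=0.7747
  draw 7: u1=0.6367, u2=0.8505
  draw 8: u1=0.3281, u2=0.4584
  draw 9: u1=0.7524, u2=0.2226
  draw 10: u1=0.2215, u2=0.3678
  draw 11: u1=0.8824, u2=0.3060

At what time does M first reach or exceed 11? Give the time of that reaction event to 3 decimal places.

Threshold first reached at t = 0.230

t=0.000: S=9 M=9 G=6 D=4 E=6
Draw 1: a1=14.040, a2=3.996, a3=3.888, a4=1.656, a0=23.580; τ=−ln(0.6404)/23.580=0.019 → t=0.019; u2·a0=0.3324·23.580=7.838 ≤ a1=14.040 → R1 fires; S=8 M=9 G=6 D=3 E=7
Draw 2: a1=9.360, a2=4.662, a3=2.592, a4=1.242, a0=17.856; τ=−ln(0.3646)/17.856=0.057 → t=0.075; u2·a0=0.3779·17.856=6.748 ≤ a1=9.360 → R1 fires; S=7 M=9 G=6 D=2 E=8
Draw 3: a1=5.460, a2=5.328, a3=1.512, a4=0.828, a0=13.128; τ=−ln(0.9943)/13.128=0.000 → t=0.076; u2·a0=0.8164·13.128=10.718; a1=5.460 < 10.718 ≤ a1+a2=10.788 → R2 fires; S=7 M=10 G=5 D=3 E=7
Draw 4: a1=8.190, a2=3.885, a3=2.268, a4=1.242, a0=15.585; τ=−ln(0.0900)/15.585=0.155 → t=0.230; u2·a0=0.5586·15.585=8.706; a1=8.190 < 8.706 ≤ a1+a2=12.075 → R2 fires; S=7 M=11 G=4 D=4 E=6
Draw 5: a1=10.920, a2=2.664, a3=3.024, a4=1.656, a0=18.264; τ=−ln(0.0523)/18.264=0.162 → t=0.392; u2·a0=0.9156·18.264=16.723; a1+…+a3=16.608 < 16.723 ≤ a1+…+a4=18.264 → R4 fires; S=9 M=13 G=4 D=3 E=6
Draw 6: a1=10.530, a2=2.664, a3=2.916, a4=1.242, a0=17.352; τ=−ln(0.9936)/17.352=0.000 → t=0.392; u2·a0=0.7747·17.352=13.443; a1+a2=13.194 < 13.443 ≤ a1+…+a3=16.110 → R3 fires; S=9 M=13 G=4 D=2 E=6
Draw 7: a1=7.020, a2=2.664, a3=1.944, a4=0.828, a0=12.456; τ=−ln(0.6367)/12.456=0.036 → t=0.429; u2·a0=0.8505·12.456=10.594; a1+a2=9.684 < 10.594 ≤ a1+…+a3=11.628 → R3 fires; S=9 M=13 G=4 D=1 E=6
Draw 8: a1=3.510, a2=2.664, a3=0.972, a4=0.414, a0=7.560; τ=−ln(0.3281)/7.560=0.147 → t=0.576; u2·a0=0.4584·7.560=3.466 ≤ a1=3.510 → R1 fires; S=8 M=13 G=4 D=0 E=7
Draw 9: a1=0.000, a2=3.108, a3=0.000, a4=0.000, a0=3.108; τ=−ln(0.7524)/3.108=0.092 → t=0.667; u2·a0=0.2226·3.108=0.692; a1=0.000 < 0.692 ≤ a1+a2=3.108 → R2 fires; S=8 M=14 G=3 D=1 E=6
Draw 10: a1=3.120, a2=1.998, a3=0.864, a4=0.414, a0=6.396; τ=−ln(0.2215)/6.396=0.236 → t=0.903; u2·a0=0.3678·6.396=2.352 ≤ a1=3.120 → R1 fires; S=7 M=14 G=3 D=0 E=7
Draw 11: a1=0.000, a2=2.331, a3=0.000, a4=0.000, a0=2.331; τ=−ln(0.8824)/2.331=0.054 → t=0.957 > T=0.94: stop.
M first becomes ≥ 11 when it reaches 11 at the event at t=0.230.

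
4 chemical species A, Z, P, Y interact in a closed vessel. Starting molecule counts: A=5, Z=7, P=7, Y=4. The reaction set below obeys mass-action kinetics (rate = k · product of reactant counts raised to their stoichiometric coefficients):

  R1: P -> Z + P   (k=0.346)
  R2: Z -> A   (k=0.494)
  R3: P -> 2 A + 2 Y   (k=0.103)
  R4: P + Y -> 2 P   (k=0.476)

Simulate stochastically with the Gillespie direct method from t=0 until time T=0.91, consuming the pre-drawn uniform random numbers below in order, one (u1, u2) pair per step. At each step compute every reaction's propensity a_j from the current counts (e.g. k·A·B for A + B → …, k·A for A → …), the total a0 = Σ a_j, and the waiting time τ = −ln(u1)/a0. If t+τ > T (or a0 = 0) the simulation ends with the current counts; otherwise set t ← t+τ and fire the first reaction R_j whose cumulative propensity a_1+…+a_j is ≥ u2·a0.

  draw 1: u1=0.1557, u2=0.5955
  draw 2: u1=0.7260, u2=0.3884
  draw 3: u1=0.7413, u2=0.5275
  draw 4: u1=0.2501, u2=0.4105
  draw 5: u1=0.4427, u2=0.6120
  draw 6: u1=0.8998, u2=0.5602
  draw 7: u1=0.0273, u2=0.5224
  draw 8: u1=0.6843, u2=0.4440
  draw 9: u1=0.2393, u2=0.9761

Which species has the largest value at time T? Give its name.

t=0.000: A=5 Z=7 P=7 Y=4
Draw 1: a1=2.422, a2=3.458, a3=0.721, a4=13.328, a0=19.929; τ=−ln(0.1557)/19.929=0.093 → t=0.093; u2·a0=0.5955·19.929=11.868; a1+…+a3=6.601 < 11.868 ≤ a1+…+a4=19.929 → R4 fires; A=5 Z=7 P=8 Y=3
Draw 2: a1=2.768, a2=3.458, a3=0.824, a4=11.424, a0=18.474; τ=−ln(0.7260)/18.474=0.017 → t=0.111; u2·a0=0.3884·18.474=7.175; a1+…+a3=7.050 < 7.175 ≤ a1+…+a4=18.474 → R4 fires; A=5 Z=7 P=9 Y=2
Draw 3: a1=3.114, a2=3.458, a3=0.927, a4=8.568, a0=16.067; τ=−ln(0.7413)/16.067=0.019 → t=0.129; u2·a0=0.5275·16.067=8.475; a1+…+a3=7.499 < 8.475 ≤ a1+…+a4=16.067 → R4 fires; A=5 Z=7 P=10 Y=1
Draw 4: a1=3.460, a2=3.458, a3=1.030, a4=4.760, a0=12.708; τ=−ln(0.2501)/12.708=0.109 → t=0.238; u2·a0=0.4105·12.708=5.217; a1=3.460 < 5.217 ≤ a1+a2=6.918 → R2 fires; A=6 Z=6 P=10 Y=1
Draw 5: a1=3.460, a2=2.964, a3=1.030, a4=4.760, a0=12.214; τ=−ln(0.4427)/12.214=0.067 → t=0.305; u2·a0=0.6120·12.214=7.475; a1+…+a3=7.454 < 7.475 ≤ a1+…+a4=12.214 → R4 fires; A=6 Z=6 P=11 Y=0
Draw 6: a1=3.806, a2=2.964, a3=1.133, a4=0.000, a0=7.903; τ=−ln(0.8998)/7.903=0.013 → t=0.318; u2·a0=0.5602·7.903=4.427; a1=3.806 < 4.427 ≤ a1+a2=6.770 → R2 fires; A=7 Z=5 P=11 Y=0
Draw 7: a1=3.806, a2=2.470, a3=1.133, a4=0.000, a0=7.409; τ=−ln(0.0273)/7.409=0.486 → t=0.804; u2·a0=0.5224·7.409=3.870; a1=3.806 < 3.870 ≤ a1+a2=6.276 → R2 fires; A=8 Z=4 P=11 Y=0
Draw 8: a1=3.806, a2=1.976, a3=1.133, a4=0.000, a0=6.915; τ=−ln(0.6843)/6.915=0.055 → t=0.859; u2·a0=0.4440·6.915=3.070 ≤ a1=3.806 → R1 fires; A=8 Z=5 P=11 Y=0
Draw 9: a1=3.806, a2=2.470, a3=1.133, a4=0.000, a0=7.409; τ=−ln(0.2393)/7.409=0.193 → t=1.052 > T=0.91: stop.
At T=0.91: A=8 Z=5 P=11 Y=0; the largest is P.

Dominant species at T: P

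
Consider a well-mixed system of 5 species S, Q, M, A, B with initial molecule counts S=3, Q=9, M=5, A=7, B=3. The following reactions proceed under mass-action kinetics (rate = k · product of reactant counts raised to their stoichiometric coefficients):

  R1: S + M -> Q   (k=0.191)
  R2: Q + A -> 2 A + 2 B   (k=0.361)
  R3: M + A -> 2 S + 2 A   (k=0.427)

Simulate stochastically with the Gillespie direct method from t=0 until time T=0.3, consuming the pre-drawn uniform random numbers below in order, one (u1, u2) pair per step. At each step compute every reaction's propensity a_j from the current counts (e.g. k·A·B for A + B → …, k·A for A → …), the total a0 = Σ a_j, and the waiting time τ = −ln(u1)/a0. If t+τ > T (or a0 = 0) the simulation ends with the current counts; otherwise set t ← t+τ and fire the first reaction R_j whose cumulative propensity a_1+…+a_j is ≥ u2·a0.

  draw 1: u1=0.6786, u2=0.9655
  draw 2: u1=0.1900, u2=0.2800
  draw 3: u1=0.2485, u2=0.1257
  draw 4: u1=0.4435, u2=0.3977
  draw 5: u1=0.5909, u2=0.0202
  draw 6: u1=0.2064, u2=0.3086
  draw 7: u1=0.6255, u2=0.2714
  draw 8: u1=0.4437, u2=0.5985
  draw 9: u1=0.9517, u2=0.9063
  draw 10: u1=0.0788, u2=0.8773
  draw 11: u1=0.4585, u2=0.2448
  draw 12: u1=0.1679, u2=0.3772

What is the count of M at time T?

t=0.000: S=3 Q=9 M=5 A=7 B=3
Draw 1: a1=2.865, a2=22.743, a3=14.945, a0=40.553; τ=−ln(0.6786)/40.553=0.010 → t=0.010; u2·a0=0.9655·40.553=39.154; a1+a2=25.608 < 39.154 ≤ a1+…+a3=40.553 → R3 fires; S=5 Q=9 M=4 A=8 B=3
Draw 2: a1=3.820, a2=25.992, a3=13.664, a0=43.476; τ=−ln(0.1900)/43.476=0.038 → t=0.048; u2·a0=0.2800·43.476=12.173; a1=3.820 < 12.173 ≤ a1+a2=29.812 → R2 fires; S=5 Q=8 M=4 A=9 B=5
Draw 3: a1=3.820, a2=25.992, a3=15.372, a0=45.184; τ=−ln(0.2485)/45.184=0.031 → t=0.079; u2·a0=0.1257·45.184=5.680; a1=3.820 < 5.680 ≤ a1+a2=29.812 → R2 fires; S=5 Q=7 M=4 A=10 B=7
Draw 4: a1=3.820, a2=25.270, a3=17.080, a0=46.170; τ=−ln(0.4435)/46.170=0.018 → t=0.096; u2·a0=0.3977·46.170=18.362; a1=3.820 < 18.362 ≤ a1+a2=29.090 → R2 fires; S=5 Q=6 M=4 A=11 B=9
Draw 5: a1=3.820, a2=23.826, a3=18.788, a0=46.434; τ=−ln(0.5909)/46.434=0.011 → t=0.108; u2·a0=0.0202·46.434=0.938 ≤ a1=3.820 → R1 fires; S=4 Q=7 M=3 A=11 B=9
Draw 6: a1=2.292, a2=27.797, a3=14.091, a0=44.180; τ=−ln(0.2064)/44.180=0.036 → t=0.143; u2·a0=0.3086·44.180=13.634; a1=2.292 < 13.634 ≤ a1+a2=30.089 → R2 fires; S=4 Q=6 M=3 A=12 B=11
Draw 7: a1=2.292, a2=25.992, a3=15.372, a0=43.656; τ=−ln(0.6255)/43.656=0.011 → t=0.154; u2·a0=0.2714·43.656=11.848; a1=2.292 < 11.848 ≤ a1+a2=28.284 → R2 fires; S=4 Q=5 M=3 A=13 B=13
Draw 8: a1=2.292, a2=23.465, a3=16.653, a0=42.410; τ=−ln(0.4437)/42.410=0.019 → t=0.173; u2·a0=0.5985·42.410=25.382; a1=2.292 < 25.382 ≤ a1+a2=25.757 → R2 fires; S=4 Q=4 M=3 A=14 B=15
Draw 9: a1=2.292, a2=20.216, a3=17.934, a0=40.442; τ=−ln(0.9517)/40.442=0.001 → t=0.174; u2·a0=0.9063·40.442=36.653; a1+a2=22.508 < 36.653 ≤ a1+…+a3=40.442 → R3 fires; S=6 Q=4 M=2 A=15 B=15
Draw 10: a1=2.292, a2=21.660, a3=12.810, a0=36.762; τ=−ln(0.0788)/36.762=0.069 → t=0.243; u2·a0=0.8773·36.762=32.251; a1+a2=23.952 < 32.251 ≤ a1+…+a3=36.762 → R3 fires; S=8 Q=4 M=1 A=16 B=15
Draw 11: a1=1.528, a2=23.104, a3=6.832, a0=31.464; τ=−ln(0.4585)/31.464=0.025 → t=0.268; u2·a0=0.2448·31.464=7.702; a1=1.528 < 7.702 ≤ a1+a2=24.632 → R2 fires; S=8 Q=3 M=1 A=17 B=17
Draw 12: a1=1.528, a2=18.411, a3=7.259, a0=27.198; τ=−ln(0.1679)/27.198=0.066 → t=0.334 > T=0.3: stop.
Read off M at T=0.3: 1

M at T = 1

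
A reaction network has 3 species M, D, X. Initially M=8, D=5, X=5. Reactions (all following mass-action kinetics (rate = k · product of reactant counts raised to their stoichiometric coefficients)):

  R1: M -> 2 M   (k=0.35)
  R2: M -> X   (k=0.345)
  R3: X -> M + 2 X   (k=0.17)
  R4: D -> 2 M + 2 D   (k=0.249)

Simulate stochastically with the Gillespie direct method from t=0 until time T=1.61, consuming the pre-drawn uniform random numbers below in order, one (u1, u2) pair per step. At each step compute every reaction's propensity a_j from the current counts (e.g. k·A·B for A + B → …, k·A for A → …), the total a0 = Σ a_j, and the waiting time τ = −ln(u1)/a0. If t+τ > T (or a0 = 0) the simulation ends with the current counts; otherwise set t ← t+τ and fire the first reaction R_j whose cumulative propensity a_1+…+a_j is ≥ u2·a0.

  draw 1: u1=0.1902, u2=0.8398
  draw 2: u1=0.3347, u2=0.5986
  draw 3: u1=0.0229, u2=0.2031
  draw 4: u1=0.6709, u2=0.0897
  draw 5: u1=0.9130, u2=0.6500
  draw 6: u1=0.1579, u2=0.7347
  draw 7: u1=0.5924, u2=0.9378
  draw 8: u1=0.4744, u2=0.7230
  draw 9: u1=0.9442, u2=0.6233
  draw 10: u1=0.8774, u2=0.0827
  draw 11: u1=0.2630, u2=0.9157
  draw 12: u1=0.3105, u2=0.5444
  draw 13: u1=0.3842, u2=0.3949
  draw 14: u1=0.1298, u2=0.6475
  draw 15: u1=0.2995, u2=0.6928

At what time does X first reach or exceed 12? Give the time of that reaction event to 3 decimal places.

t=0.000: M=8 D=5 X=5
Draw 1: a1=2.800, a2=2.760, a3=0.850, a4=1.245, a0=7.655; τ=−ln(0.1902)/7.655=0.217 → t=0.217; u2·a0=0.8398·7.655=6.429; a1+…+a3=6.410 < 6.429 ≤ a1+…+a4=7.655 → R4 fires; M=10 D=6 X=5
Draw 2: a1=3.500, a2=3.450, a3=0.850, a4=1.494, a0=9.294; τ=−ln(0.3347)/9.294=0.118 → t=0.335; u2·a0=0.5986·9.294=5.563; a1=3.500 < 5.563 ≤ a1+a2=6.950 → R2 fires; M=9 D=6 X=6
Draw 3: a1=3.150, a2=3.105, a3=1.020, a4=1.494, a0=8.769; τ=−ln(0.0229)/8.769=0.431 → t=0.765; u2·a0=0.2031·8.769=1.781 ≤ a1=3.150 → R1 fires; M=10 D=6 X=6
Draw 4: a1=3.500, a2=3.450, a3=1.020, a4=1.494, a0=9.464; τ=−ln(0.6709)/9.464=0.042 → t=0.807; u2·a0=0.0897·9.464=0.849 ≤ a1=3.500 → R1 fires; M=11 D=6 X=6
Draw 5: a1=3.850, a2=3.795, a3=1.020, a4=1.494, a0=10.159; τ=−ln(0.9130)/10.159=0.009 → t=0.816; u2·a0=0.6500·10.159=6.603; a1=3.850 < 6.603 ≤ a1+a2=7.645 → R2 fires; M=10 D=6 X=7
Draw 6: a1=3.500, a2=3.450, a3=1.190, a4=1.494, a0=9.634; τ=−ln(0.1579)/9.634=0.192 → t=1.008; u2·a0=0.7347·9.634=7.078; a1+a2=6.950 < 7.078 ≤ a1+…+a3=8.140 → R3 fires; M=11 D=6 X=8
Draw 7: a1=3.850, a2=3.795, a3=1.360, a4=1.494, a0=10.499; τ=−ln(0.5924)/10.499=0.050 → t=1.058; u2·a0=0.9378·10.499=9.846; a1+…+a3=9.005 < 9.846 ≤ a1+…+a4=10.499 → R4 fires; M=13 D=7 X=8
Draw 8: a1=4.550, a2=4.485, a3=1.360, a4=1.743, a0=12.138; τ=−ln(0.4744)/12.138=0.061 → t=1.119; u2·a0=0.7230·12.138=8.776; a1=4.550 < 8.776 ≤ a1+a2=9.035 → R2 fires; M=12 D=7 X=9
Draw 9: a1=4.200, a2=4.140, a3=1.530, a4=1.743, a0=11.613; τ=−ln(0.9442)/11.613=0.005 → t=1.124; u2·a0=0.6233·11.613=7.238; a1=4.200 < 7.238 ≤ a1+a2=8.340 → R2 fires; M=11 D=7 X=10
Draw 10: a1=3.850, a2=3.795, a3=1.700, a4=1.743, a0=11.088; τ=−ln(0.8774)/11.088=0.012 → t=1.136; u2·a0=0.0827·11.088=0.917 ≤ a1=3.850 → R1 fires; M=12 D=7 X=10
Draw 11: a1=4.200, a2=4.140, a3=1.700, a4=1.743, a0=11.783; τ=−ln(0.2630)/11.783=0.113 → t=1.249; u2·a0=0.9157·11.783=10.790; a1+…+a3=10.040 < 10.790 ≤ a1+…+a4=11.783 → R4 fires; M=14 D=8 X=10
Draw 12: a1=4.900, a2=4.830, a3=1.700, a4=1.992, a0=13.422; τ=−ln(0.3105)/13.422=0.087 → t=1.337; u2·a0=0.5444·13.422=7.307; a1=4.900 < 7.307 ≤ a1+a2=9.730 → R2 fires; M=13 D=8 X=11
Draw 13: a1=4.550, a2=4.485, a3=1.870, a4=1.992, a0=12.897; τ=−ln(0.3842)/12.897=0.074 → t=1.411; u2·a0=0.3949·12.897=5.093; a1=4.550 < 5.093 ≤ a1+a2=9.035 → R2 fires; M=12 D=8 X=12
Draw 14: a1=4.200, a2=4.140, a3=2.040, a4=1.992, a0=12.372; τ=−ln(0.1298)/12.372=0.165 → t=1.576; u2·a0=0.6475·12.372=8.011; a1=4.200 < 8.011 ≤ a1+a2=8.340 → R2 fires; M=11 D=8 X=13
Draw 15: a1=3.850, a2=3.795, a3=2.210, a4=1.992, a0=11.847; τ=−ln(0.2995)/11.847=0.102 → t=1.677 > T=1.61: stop.
X first becomes ≥ 12 when it reaches 12 at the event at t=1.411.

Threshold first reached at t = 1.411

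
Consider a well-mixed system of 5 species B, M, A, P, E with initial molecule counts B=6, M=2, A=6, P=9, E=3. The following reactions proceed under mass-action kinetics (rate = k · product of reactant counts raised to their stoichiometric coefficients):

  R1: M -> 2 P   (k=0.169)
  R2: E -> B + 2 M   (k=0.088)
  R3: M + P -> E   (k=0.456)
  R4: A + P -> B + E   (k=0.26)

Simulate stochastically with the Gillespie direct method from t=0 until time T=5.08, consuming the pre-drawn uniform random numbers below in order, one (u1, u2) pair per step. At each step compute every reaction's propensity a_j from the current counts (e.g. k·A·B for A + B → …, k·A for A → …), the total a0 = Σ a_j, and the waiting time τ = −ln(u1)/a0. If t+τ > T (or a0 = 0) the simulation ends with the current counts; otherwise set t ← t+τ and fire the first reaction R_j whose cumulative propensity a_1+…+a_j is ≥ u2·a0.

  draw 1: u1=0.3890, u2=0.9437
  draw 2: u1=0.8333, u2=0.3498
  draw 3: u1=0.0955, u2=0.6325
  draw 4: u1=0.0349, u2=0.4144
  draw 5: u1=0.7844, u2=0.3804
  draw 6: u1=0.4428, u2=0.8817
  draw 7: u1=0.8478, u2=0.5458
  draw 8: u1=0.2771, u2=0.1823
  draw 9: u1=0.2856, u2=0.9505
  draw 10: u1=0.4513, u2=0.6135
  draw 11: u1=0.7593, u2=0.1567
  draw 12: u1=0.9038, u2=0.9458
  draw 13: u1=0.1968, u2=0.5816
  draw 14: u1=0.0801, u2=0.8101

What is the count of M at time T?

M at T = 7

t=0.000: B=6 M=2 A=6 P=9 E=3
Draw 1: a1=0.338, a2=0.264, a3=8.208, a4=14.040, a0=22.850; τ=−ln(0.3890)/22.850=0.041 → t=0.041; u2·a0=0.9437·22.850=21.564; a1+…+a3=8.810 < 21.564 ≤ a1+…+a4=22.850 → R4 fires; B=7 M=2 A=5 P=8 E=4
Draw 2: a1=0.338, a2=0.352, a3=7.296, a4=10.400, a0=18.386; τ=−ln(0.8333)/18.386=0.010 → t=0.051; u2·a0=0.3498·18.386=6.431; a1+a2=0.690 < 6.431 ≤ a1+…+a3=7.986 → R3 fires; B=7 M=1 A=5 P=7 E=5
Draw 3: a1=0.169, a2=0.440, a3=3.192, a4=9.100, a0=12.901; τ=−ln(0.0955)/12.901=0.182 → t=0.233; u2·a0=0.6325·12.901=8.160; a1+…+a3=3.801 < 8.160 ≤ a1+…+a4=12.901 → R4 fires; B=8 M=1 A=4 P=6 E=6
Draw 4: a1=0.169, a2=0.528, a3=2.736, a4=6.240, a0=9.673; τ=−ln(0.0349)/9.673=0.347 → t=0.580; u2·a0=0.4144·9.673=4.008; a1+…+a3=3.433 < 4.008 ≤ a1+…+a4=9.673 → R4 fires; B=9 M=1 A=3 P=5 E=7
Draw 5: a1=0.169, a2=0.616, a3=2.280, a4=3.900, a0=6.965; τ=−ln(0.7844)/6.965=0.035 → t=0.615; u2·a0=0.3804·6.965=2.649; a1+a2=0.785 < 2.649 ≤ a1+…+a3=3.065 → R3 fires; B=9 M=0 A=3 P=4 E=8
Draw 6: a1=0.000, a2=0.704, a3=0.000, a4=3.120, a0=3.824; τ=−ln(0.4428)/3.824=0.213 → t=0.828; u2·a0=0.8817·3.824=3.372; a1+…+a3=0.704 < 3.372 ≤ a1+…+a4=3.824 → R4 fires; B=10 M=0 A=2 P=3 E=9
Draw 7: a1=0.000, a2=0.792, a3=0.000, a4=1.560, a0=2.352; τ=−ln(0.8478)/2.352=0.070 → t=0.898; u2·a0=0.5458·2.352=1.284; a1+…+a3=0.792 < 1.284 ≤ a1+…+a4=2.352 → R4 fires; B=11 M=0 A=1 P=2 E=10
Draw 8: a1=0.000, a2=0.880, a3=0.000, a4=0.520, a0=1.400; τ=−ln(0.2771)/1.400=0.917 → t=1.815; u2·a0=0.1823·1.400=0.255; a1=0.000 < 0.255 ≤ a1+a2=0.880 → R2 fires; B=12 M=2 A=1 P=2 E=9
Draw 9: a1=0.338, a2=0.792, a3=1.824, a4=0.520, a0=3.474; τ=−ln(0.2856)/3.474=0.361 → t=2.176; u2·a0=0.9505·3.474=3.302; a1+…+a3=2.954 < 3.302 ≤ a1+…+a4=3.474 → R4 fires; B=13 M=2 A=0 P=1 E=10
Draw 10: a1=0.338, a2=0.880, a3=0.912, a4=0.000, a0=2.130; τ=−ln(0.4513)/2.130=0.374 → t=2.549; u2·a0=0.6135·2.130=1.307; a1+a2=1.218 < 1.307 ≤ a1+…+a3=2.130 → R3 fires; B=13 M=1 A=0 P=0 E=11
Draw 11: a1=0.169, a2=0.968, a3=0.000, a4=0.000, a0=1.137; τ=−ln(0.7593)/1.137=0.242 → t=2.791; u2·a0=0.1567·1.137=0.178; a1=0.169 < 0.178 ≤ a1+a2=1.137 → R2 fires; B=14 M=3 A=0 P=0 E=10
Draw 12: a1=0.507, a2=0.880, a3=0.000, a4=0.000, a0=1.387; τ=−ln(0.9038)/1.387=0.073 → t=2.864; u2·a0=0.9458·1.387=1.312; a1=0.507 < 1.312 ≤ a1+a2=1.387 → R2 fires; B=15 M=5 A=0 P=0 E=9
Draw 13: a1=0.845, a2=0.792, a3=0.000, a4=0.000, a0=1.637; τ=−ln(0.1968)/1.637=0.993 → t=3.857; u2·a0=0.5816·1.637=0.952; a1=0.845 < 0.952 ≤ a1+a2=1.637 → R2 fires; B=16 M=7 A=0 P=0 E=8
Draw 14: a1=1.183, a2=0.704, a3=0.000, a4=0.000, a0=1.887; τ=−ln(0.0801)/1.887=1.338 → t=5.195 > T=5.08: stop.
Read off M at T=5.08: 7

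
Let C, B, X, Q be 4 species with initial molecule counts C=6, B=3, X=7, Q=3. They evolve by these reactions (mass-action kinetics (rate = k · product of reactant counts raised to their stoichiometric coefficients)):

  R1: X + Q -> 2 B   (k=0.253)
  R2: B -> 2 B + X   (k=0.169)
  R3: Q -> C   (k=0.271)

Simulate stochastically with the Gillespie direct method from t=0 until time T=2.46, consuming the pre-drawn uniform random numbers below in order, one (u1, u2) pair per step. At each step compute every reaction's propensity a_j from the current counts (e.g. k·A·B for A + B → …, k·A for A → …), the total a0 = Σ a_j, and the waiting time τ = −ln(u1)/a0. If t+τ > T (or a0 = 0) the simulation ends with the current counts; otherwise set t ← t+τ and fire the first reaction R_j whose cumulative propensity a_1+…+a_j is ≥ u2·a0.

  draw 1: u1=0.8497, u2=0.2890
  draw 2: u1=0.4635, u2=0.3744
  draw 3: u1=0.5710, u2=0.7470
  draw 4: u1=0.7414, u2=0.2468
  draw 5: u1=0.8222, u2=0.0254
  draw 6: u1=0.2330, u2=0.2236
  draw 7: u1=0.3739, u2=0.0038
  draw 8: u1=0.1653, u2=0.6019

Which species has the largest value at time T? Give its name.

Dominant species at T: B

t=0.000: C=6 B=3 X=7 Q=3
Draw 1: a1=5.313, a2=0.507, a3=0.813, a0=6.633; τ=−ln(0.8497)/6.633=0.025 → t=0.025; u2·a0=0.2890·6.633=1.917 ≤ a1=5.313 → R1 fires; C=6 B=5 X=6 Q=2
Draw 2: a1=3.036, a2=0.845, a3=0.542, a0=4.423; τ=−ln(0.4635)/4.423=0.174 → t=0.198; u2·a0=0.3744·4.423=1.656 ≤ a1=3.036 → R1 fires; C=6 B=7 X=5 Q=1
Draw 3: a1=1.265, a2=1.183, a3=0.271, a0=2.719; τ=−ln(0.5710)/2.719=0.206 → t=0.404; u2·a0=0.7470·2.719=2.031; a1=1.265 < 2.031 ≤ a1+a2=2.448 → R2 fires; C=6 B=8 X=6 Q=1
Draw 4: a1=1.518, a2=1.352, a3=0.271, a0=3.141; τ=−ln(0.7414)/3.141=0.095 → t=0.500; u2·a0=0.2468·3.141=0.775 ≤ a1=1.518 → R1 fires; C=6 B=10 X=5 Q=0
Draw 5: a1=0.000, a2=1.690, a3=0.000, a0=1.690; τ=−ln(0.8222)/1.690=0.116 → t=0.616; u2·a0=0.0254·1.690=0.043; a1=0.000 < 0.043 ≤ a1+a2=1.690 → R2 fires; C=6 B=11 X=6 Q=0
Draw 6: a1=0.000, a2=1.859, a3=0.000, a0=1.859; τ=−ln(0.2330)/1.859=0.784 → t=1.399; u2·a0=0.2236·1.859=0.416; a1=0.000 < 0.416 ≤ a1+a2=1.859 → R2 fires; C=6 B=12 X=7 Q=0
Draw 7: a1=0.000, a2=2.028, a3=0.000, a0=2.028; τ=−ln(0.3739)/2.028=0.485 → t=1.884; u2·a0=0.0038·2.028=0.008; a1=0.000 < 0.008 ≤ a1+a2=2.028 → R2 fires; C=6 B=13 X=8 Q=0
Draw 8: a1=0.000, a2=2.197, a3=0.000, a0=2.197; τ=−ln(0.1653)/2.197=0.819 → t=2.704 > T=2.46: stop.
At T=2.46: C=6 B=13 X=8 Q=0; the largest is B.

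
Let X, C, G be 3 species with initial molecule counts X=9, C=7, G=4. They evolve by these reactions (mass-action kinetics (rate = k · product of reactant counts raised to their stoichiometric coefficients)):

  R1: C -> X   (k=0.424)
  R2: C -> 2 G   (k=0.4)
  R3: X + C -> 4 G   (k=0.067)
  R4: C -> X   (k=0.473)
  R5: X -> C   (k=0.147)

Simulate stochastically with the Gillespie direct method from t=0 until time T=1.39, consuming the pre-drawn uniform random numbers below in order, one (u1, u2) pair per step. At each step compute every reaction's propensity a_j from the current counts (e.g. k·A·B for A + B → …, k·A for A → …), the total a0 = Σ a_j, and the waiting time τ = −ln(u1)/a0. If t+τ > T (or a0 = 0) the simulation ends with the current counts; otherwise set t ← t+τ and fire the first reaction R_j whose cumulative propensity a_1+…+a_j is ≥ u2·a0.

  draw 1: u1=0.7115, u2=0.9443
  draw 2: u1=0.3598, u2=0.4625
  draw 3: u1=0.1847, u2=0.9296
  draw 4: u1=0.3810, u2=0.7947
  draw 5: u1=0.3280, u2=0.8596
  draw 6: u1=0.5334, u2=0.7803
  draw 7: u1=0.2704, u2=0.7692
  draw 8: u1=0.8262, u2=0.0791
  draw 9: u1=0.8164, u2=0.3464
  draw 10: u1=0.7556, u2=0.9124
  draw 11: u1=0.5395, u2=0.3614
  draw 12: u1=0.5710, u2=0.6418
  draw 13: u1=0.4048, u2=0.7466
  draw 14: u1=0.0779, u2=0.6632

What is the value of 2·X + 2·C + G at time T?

Check how each reaction changes W = 2·X + 2·C + G (weight of products minus weight of reactants):
R1: C -> X: (2·1) − (2·1) = 2 − 2 = 0
R2: C -> 2 G: (1·2) − (2·1) = 2 − 2 = 0
R3: X + C -> 4 G: (1·4) − (2·1 + 2·1) = 4 − 4 = 0
R4: C -> X: (2·1) − (2·1) = 2 − 2 = 0
R5: X -> C: (2·1) − (2·1) = 2 − 2 = 0
Every reaction leaves W unchanged, so W is conserved and no simulation is needed: W(T) = W(0) = 2·9 + 2·7 + 4 = 36

Value at T = 36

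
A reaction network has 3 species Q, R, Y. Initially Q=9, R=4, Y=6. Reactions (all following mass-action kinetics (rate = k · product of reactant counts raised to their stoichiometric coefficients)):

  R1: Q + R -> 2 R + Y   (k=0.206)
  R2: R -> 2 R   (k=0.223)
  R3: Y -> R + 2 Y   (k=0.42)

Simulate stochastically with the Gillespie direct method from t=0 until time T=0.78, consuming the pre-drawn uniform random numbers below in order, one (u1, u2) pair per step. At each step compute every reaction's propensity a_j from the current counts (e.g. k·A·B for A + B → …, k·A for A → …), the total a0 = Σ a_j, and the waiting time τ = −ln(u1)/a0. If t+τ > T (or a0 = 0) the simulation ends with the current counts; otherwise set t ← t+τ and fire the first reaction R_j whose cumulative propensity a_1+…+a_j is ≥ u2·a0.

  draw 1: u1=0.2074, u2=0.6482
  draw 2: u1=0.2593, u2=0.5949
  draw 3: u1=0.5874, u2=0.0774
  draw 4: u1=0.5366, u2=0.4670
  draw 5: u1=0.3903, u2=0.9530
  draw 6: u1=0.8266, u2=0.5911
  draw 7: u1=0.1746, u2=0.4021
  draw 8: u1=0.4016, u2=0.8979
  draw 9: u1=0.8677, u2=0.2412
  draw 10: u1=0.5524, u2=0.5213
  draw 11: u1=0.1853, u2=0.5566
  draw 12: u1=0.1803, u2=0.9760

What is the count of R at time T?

t=0.000: Q=9 R=4 Y=6
Draw 1: a1=7.416, a2=0.892, a3=2.520, a0=10.828; τ=−ln(0.2074)/10.828=0.145 → t=0.145; u2·a0=0.6482·10.828=7.019 ≤ a1=7.416 → R1 fires; Q=8 R=5 Y=7
Draw 2: a1=8.240, a2=1.115, a3=2.940, a0=12.295; τ=−ln(0.2593)/12.295=0.110 → t=0.255; u2·a0=0.5949·12.295=7.314 ≤ a1=8.240 → R1 fires; Q=7 R=6 Y=8
Draw 3: a1=8.652, a2=1.338, a3=3.360, a0=13.350; τ=−ln(0.5874)/13.350=0.040 → t=0.295; u2·a0=0.0774·13.350=1.033 ≤ a1=8.652 → R1 fires; Q=6 R=7 Y=9
Draw 4: a1=8.652, a2=1.561, a3=3.780, a0=13.993; τ=−ln(0.5366)/13.993=0.044 → t=0.339; u2·a0=0.4670·13.993=6.535 ≤ a1=8.652 → R1 fires; Q=5 R=8 Y=10
Draw 5: a1=8.240, a2=1.784, a3=4.200, a0=14.224; τ=−ln(0.3903)/14.224=0.066 → t=0.406; u2·a0=0.9530·14.224=13.555; a1+a2=10.024 < 13.555 ≤ a1+…+a3=14.224 → R3 fires; Q=5 R=9 Y=11
Draw 6: a1=9.270, a2=2.007, a3=4.620, a0=15.897; τ=−ln(0.8266)/15.897=0.012 → t=0.418; u2·a0=0.5911·15.897=9.397; a1=9.270 < 9.397 ≤ a1+a2=11.277 → R2 fires; Q=5 R=10 Y=11
Draw 7: a1=10.300, a2=2.230, a3=4.620, a0=17.150; τ=−ln(0.1746)/17.150=0.102 → t=0.519; u2·a0=0.4021·17.150=6.896 ≤ a1=10.300 → R1 fires; Q=4 R=11 Y=12
Draw 8: a1=9.064, a2=2.453, a3=5.040, a0=16.557; τ=−ln(0.4016)/16.557=0.055 → t=0.574; u2·a0=0.8979·16.557=14.867; a1+a2=11.517 < 14.867 ≤ a1+…+a3=16.557 → R3 fires; Q=4 R=12 Y=13
Draw 9: a1=9.888, a2=2.676, a3=5.460, a0=18.024; τ=−ln(0.8677)/18.024=0.008 → t=0.582; u2·a0=0.2412·18.024=4.347 ≤ a1=9.888 → R1 fires; Q=3 R=13 Y=14
Draw 10: a1=8.034, a2=2.899, a3=5.880, a0=16.813; τ=−ln(0.5524)/16.813=0.035 → t=0.618; u2·a0=0.5213·16.813=8.765; a1=8.034 < 8.765 ≤ a1+a2=10.933 → R2 fires; Q=3 R=14 Y=14
Draw 11: a1=8.652, a2=3.122, a3=5.880, a0=17.654; τ=−ln(0.1853)/17.654=0.095 → t=0.713; u2·a0=0.5566·17.654=9.826; a1=8.652 < 9.826 ≤ a1+a2=11.774 → R2 fires; Q=3 R=15 Y=14
Draw 12: a1=9.270, a2=3.345, a3=5.880, a0=18.495; τ=−ln(0.1803)/18.495=0.093 → t=0.806 > T=0.78: stop.
Read off R at T=0.78: 15

R at T = 15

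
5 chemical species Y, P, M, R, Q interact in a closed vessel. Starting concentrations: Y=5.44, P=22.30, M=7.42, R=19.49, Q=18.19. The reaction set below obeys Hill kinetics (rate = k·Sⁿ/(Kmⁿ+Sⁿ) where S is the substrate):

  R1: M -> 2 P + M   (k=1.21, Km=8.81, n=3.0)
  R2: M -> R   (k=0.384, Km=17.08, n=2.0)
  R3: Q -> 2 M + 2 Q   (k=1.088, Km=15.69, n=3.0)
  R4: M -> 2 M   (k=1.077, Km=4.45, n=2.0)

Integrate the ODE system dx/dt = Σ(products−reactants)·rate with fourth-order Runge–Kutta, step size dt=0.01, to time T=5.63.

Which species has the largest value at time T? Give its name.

RK4 with dt=0.01: 563 steps to T=5.63. Trajectory (selected grid times):
t=0.00: Y=5.44 P=22.30 M=7.42 R=19.49 Q=18.19
t=0.63: Y=5.44 P=22.96 M=8.74 R=19.53 Q=18.61
t=1.25: Y=5.44 P=23.79 M=10.09 R=19.59 Q=19.04
t=1.88: Y=5.44 P=24.77 M=11.49 R=19.66 Q=19.49
t=2.50: Y=5.44 P=25.86 M=12.89 R=19.74 Q=19.93
t=3.13: Y=5.44 P=27.06 M=14.34 R=19.83 Q=20.40
t=3.75: Y=5.44 P=28.31 M=15.79 R=19.94 Q=20.87
t=4.38: Y=5.44 P=29.63 M=17.28 R=20.05 Q=21.35
t=5.00: Y=5.44 P=30.97 M=18.76 R=20.18 Q=21.84
t=5.63: Y=5.44 P=32.37 M=20.27 R=20.32 Q=22.35
At T=5.63: Y=5.44 P=32.37 M=20.27 R=20.32 Q=22.35; the largest is P.

Dominant species at T: P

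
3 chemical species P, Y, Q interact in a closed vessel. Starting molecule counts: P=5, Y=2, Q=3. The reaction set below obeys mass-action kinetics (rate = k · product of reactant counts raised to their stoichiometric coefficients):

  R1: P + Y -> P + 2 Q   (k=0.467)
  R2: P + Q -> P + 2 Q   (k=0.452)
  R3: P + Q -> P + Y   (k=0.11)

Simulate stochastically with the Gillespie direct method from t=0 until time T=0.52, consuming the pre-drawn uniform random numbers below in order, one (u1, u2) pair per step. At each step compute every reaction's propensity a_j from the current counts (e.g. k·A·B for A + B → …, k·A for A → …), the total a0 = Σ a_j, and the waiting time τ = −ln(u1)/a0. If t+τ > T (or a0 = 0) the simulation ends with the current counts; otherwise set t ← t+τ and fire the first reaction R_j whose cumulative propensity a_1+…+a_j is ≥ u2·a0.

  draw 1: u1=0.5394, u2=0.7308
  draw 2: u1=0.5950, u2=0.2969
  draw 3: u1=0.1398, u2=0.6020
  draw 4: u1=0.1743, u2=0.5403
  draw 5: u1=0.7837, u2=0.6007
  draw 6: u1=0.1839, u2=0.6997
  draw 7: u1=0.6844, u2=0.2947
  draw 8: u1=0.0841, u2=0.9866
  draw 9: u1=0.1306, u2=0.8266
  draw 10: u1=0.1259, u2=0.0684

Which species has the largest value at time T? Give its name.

Dominant species at T: Q

t=0.000: P=5 Y=2 Q=3
Draw 1: a1=4.670, a2=6.780, a3=1.650, a0=13.100; τ=−ln(0.5394)/13.100=0.047 → t=0.047; u2·a0=0.7308·13.100=9.573; a1=4.670 < 9.573 ≤ a1+a2=11.450 → R2 fires; P=5 Y=2 Q=4
Draw 2: a1=4.670, a2=9.040, a3=2.200, a0=15.910; τ=−ln(0.5950)/15.910=0.033 → t=0.080; u2·a0=0.2969·15.910=4.724; a1=4.670 < 4.724 ≤ a1+a2=13.710 → R2 fires; P=5 Y=2 Q=5
Draw 3: a1=4.670, a2=11.300, a3=2.750, a0=18.720; τ=−ln(0.1398)/18.720=0.105 → t=0.185; u2·a0=0.6020·18.720=11.269; a1=4.670 < 11.269 ≤ a1+a2=15.970 → R2 fires; P=5 Y=2 Q=6
Draw 4: a1=4.670, a2=13.560, a3=3.300, a0=21.530; τ=−ln(0.1743)/21.530=0.081 → t=0.266; u2·a0=0.5403·21.530=11.633; a1=4.670 < 11.633 ≤ a1+a2=18.230 → R2 fires; P=5 Y=2 Q=7
Draw 5: a1=4.670, a2=15.820, a3=3.850, a0=24.340; τ=−ln(0.7837)/24.340=0.010 → t=0.276; u2·a0=0.6007·24.340=14.621; a1=4.670 < 14.621 ≤ a1+a2=20.490 → R2 fires; P=5 Y=2 Q=8
Draw 6: a1=4.670, a2=18.080, a3=4.400, a0=27.150; τ=−ln(0.1839)/27.150=0.062 → t=0.338; u2·a0=0.6997·27.150=18.997; a1=4.670 < 18.997 ≤ a1+a2=22.750 → R2 fires; P=5 Y=2 Q=9
Draw 7: a1=4.670, a2=20.340, a3=4.950, a0=29.960; τ=−ln(0.6844)/29.960=0.013 → t=0.351; u2·a0=0.2947·29.960=8.829; a1=4.670 < 8.829 ≤ a1+a2=25.010 → R2 fires; P=5 Y=2 Q=10
Draw 8: a1=4.670, a2=22.600, a3=5.500, a0=32.770; τ=−ln(0.0841)/32.770=0.076 → t=0.427; u2·a0=0.9866·32.770=32.331; a1+a2=27.270 < 32.331 ≤ a1+…+a3=32.770 → R3 fires; P=5 Y=3 Q=9
Draw 9: a1=7.005, a2=20.340, a3=4.950, a0=32.295; τ=−ln(0.1306)/32.295=0.063 → t=0.490; u2·a0=0.8266·32.295=26.695; a1=7.005 < 26.695 ≤ a1+a2=27.345 → R2 fires; P=5 Y=3 Q=10
Draw 10: a1=7.005, a2=22.600, a3=5.500, a0=35.105; τ=−ln(0.1259)/35.105=0.059 → t=0.549 > T=0.52: stop.
At T=0.52: P=5 Y=3 Q=10; the largest is Q.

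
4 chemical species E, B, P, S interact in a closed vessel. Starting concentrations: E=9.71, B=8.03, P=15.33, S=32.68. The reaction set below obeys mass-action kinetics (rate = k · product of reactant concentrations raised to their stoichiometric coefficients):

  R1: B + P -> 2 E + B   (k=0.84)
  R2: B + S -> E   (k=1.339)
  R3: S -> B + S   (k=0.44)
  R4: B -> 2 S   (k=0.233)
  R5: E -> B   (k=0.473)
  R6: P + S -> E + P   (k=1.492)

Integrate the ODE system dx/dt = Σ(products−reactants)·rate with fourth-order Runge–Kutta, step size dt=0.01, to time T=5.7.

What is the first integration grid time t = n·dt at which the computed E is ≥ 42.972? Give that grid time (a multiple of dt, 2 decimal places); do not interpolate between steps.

RK4 with dt=0.01: 570 steps to T=5.7. Trajectory (selected grid times):
t=0.00: E=9.71 B=8.03 P=15.33 S=32.68
t=0.07: E=42.50 B=3.03 P=12.04 S=5.57
t=0.08: E=43.99 B=3.04 P=11.74 S=4.49
t=0.63: E=58.63 B=14.22 P=0.24 S=0.33
t=1.27: E=48.54 B=22.11 P=0.00 S=0.35
t=1.90: E=42.12 B=25.12 P=0.00 S=0.35
t=2.53: E=37.77 B=25.81 P=0.00 S=0.35
t=3.17: E=34.50 B=25.35 P=0.00 S=0.35
t=3.80: E=31.92 B=24.37 P=0.00 S=0.35
t=4.43: E=29.73 B=23.17 P=0.00 S=0.35
t=5.07: E=27.75 B=21.89 P=0.00 S=0.35
t=5.70: E=25.99 B=20.63 P=0.00 S=0.35
E(0.07)=42.496 < 42.972 but E(0.08)=43.989 ≥ 42.972, so the first grid time is t=0.08.

Threshold first reached at t = 0.08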